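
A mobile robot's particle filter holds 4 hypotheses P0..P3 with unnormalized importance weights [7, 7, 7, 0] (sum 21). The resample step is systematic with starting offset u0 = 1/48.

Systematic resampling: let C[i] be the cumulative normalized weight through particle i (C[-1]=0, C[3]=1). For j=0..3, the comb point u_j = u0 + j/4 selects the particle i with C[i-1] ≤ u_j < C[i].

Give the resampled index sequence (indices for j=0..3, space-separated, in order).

0 0 1 2

C = [1/3, 2/3, 1, 1]
j=0: u_0=1/48 ∈ [0, 1/3) → index 0
j=1: u_1=13/48 ∈ [0, 1/3) → index 0
j=2: u_2=25/48 ∈ [1/3, 2/3) → index 1
j=3: u_3=37/48 ∈ [2/3, 1) → index 2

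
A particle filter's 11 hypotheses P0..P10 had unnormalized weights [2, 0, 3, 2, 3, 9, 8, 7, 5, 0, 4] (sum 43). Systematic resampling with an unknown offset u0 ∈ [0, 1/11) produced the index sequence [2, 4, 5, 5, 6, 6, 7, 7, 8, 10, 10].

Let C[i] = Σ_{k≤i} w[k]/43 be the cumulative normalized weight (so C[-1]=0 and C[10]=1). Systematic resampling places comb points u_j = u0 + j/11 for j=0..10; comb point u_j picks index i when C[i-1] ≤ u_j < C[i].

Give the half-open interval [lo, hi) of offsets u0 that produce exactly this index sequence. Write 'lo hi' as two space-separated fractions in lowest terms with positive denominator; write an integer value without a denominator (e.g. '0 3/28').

C = [2/43, 2/43, 5/43, 7/43, 10/43, 19/43, 27/43, 34/43, 39/43, 39/43, 1]
j=0 picked index 2: u0 ∈ [2/43, 5/43)
j=1 picked index 4: u0 ∈ [34/473, 67/473)
j=2 picked index 5: u0 ∈ [24/473, 123/473)
j=3 picked index 5: u0 ∈ [-19/473, 80/473)
j=4 picked index 6: u0 ∈ [37/473, 125/473)
j=5 picked index 6: u0 ∈ [-6/473, 82/473)
j=6 picked index 7: u0 ∈ [39/473, 116/473)
j=7 picked index 7: u0 ∈ [-4/473, 73/473)
j=8 picked index 8: u0 ∈ [30/473, 85/473)
j=9 picked index 10: u0 ∈ [42/473, 2/11)
j=10 picked index 10: u0 ∈ [-1/473, 1/11)
intersection: [42/473, 1/11)

42/473 1/11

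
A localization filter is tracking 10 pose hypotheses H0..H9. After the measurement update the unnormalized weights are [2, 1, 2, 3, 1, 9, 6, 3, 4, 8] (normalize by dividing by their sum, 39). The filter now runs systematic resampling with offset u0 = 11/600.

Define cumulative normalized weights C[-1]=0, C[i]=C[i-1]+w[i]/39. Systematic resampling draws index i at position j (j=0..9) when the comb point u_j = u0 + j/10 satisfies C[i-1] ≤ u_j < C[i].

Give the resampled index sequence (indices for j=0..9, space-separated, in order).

0 2 4 5 5 6 7 8 9 9

C = [2/39, 1/13, 5/39, 8/39, 3/13, 6/13, 8/13, 9/13, 31/39, 1]
j=0: u_0=11/600 ∈ [0, 2/39) → index 0
j=1: u_1=71/600 ∈ [1/13, 5/39) → index 2
j=2: u_2=131/600 ∈ [8/39, 3/13) → index 4
j=3: u_3=191/600 ∈ [3/13, 6/13) → index 5
j=4: u_4=251/600 ∈ [3/13, 6/13) → index 5
j=5: u_5=311/600 ∈ [6/13, 8/13) → index 6
j=6: u_6=371/600 ∈ [8/13, 9/13) → index 7
j=7: u_7=431/600 ∈ [9/13, 31/39) → index 8
j=8: u_8=491/600 ∈ [31/39, 1) → index 9
j=9: u_9=551/600 ∈ [31/39, 1) → index 9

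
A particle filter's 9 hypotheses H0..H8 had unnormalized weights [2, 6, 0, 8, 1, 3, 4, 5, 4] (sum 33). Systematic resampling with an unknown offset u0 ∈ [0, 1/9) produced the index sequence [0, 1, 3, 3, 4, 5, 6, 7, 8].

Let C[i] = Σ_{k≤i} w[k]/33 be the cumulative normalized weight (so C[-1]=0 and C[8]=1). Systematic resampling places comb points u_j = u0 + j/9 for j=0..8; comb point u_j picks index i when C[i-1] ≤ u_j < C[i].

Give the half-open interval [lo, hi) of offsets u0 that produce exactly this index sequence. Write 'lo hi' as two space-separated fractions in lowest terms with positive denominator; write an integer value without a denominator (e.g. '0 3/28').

4/99 5/99

C = [2/33, 8/33, 8/33, 16/33, 17/33, 20/33, 8/11, 29/33, 1]
j=0 picked index 0: u0 ∈ [0, 2/33)
j=1 picked index 1: u0 ∈ [-5/99, 13/99)
j=2 picked index 3: u0 ∈ [2/99, 26/99)
j=3 picked index 3: u0 ∈ [-1/11, 5/33)
j=4 picked index 4: u0 ∈ [4/99, 7/99)
j=5 picked index 5: u0 ∈ [-4/99, 5/99)
j=6 picked index 6: u0 ∈ [-2/33, 2/33)
j=7 picked index 7: u0 ∈ [-5/99, 10/99)
j=8 picked index 8: u0 ∈ [-1/99, 1/9)
intersection: [4/99, 5/99)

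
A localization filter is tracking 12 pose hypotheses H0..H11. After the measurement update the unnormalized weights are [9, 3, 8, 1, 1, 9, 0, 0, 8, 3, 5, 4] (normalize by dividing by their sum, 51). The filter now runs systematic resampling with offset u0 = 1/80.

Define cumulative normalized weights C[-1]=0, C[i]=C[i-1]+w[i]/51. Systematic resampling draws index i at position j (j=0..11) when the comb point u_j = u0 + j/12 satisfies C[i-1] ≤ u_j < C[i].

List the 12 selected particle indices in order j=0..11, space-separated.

0 0 1 2 2 4 5 5 8 8 10 11

C = [3/17, 4/17, 20/51, 7/17, 22/51, 31/51, 31/51, 31/51, 13/17, 14/17, 47/51, 1]
j=0: u_0=1/80 ∈ [0, 3/17) → index 0
j=1: u_1=23/240 ∈ [0, 3/17) → index 0
j=2: u_2=43/240 ∈ [3/17, 4/17) → index 1
j=3: u_3=21/80 ∈ [4/17, 20/51) → index 2
j=4: u_4=83/240 ∈ [4/17, 20/51) → index 2
j=5: u_5=103/240 ∈ [7/17, 22/51) → index 4
j=6: u_6=41/80 ∈ [22/51, 31/51) → index 5
j=7: u_7=143/240 ∈ [22/51, 31/51) → index 5
j=8: u_8=163/240 ∈ [31/51, 13/17) → index 8
j=9: u_9=61/80 ∈ [31/51, 13/17) → index 8
j=10: u_10=203/240 ∈ [14/17, 47/51) → index 10
j=11: u_11=223/240 ∈ [47/51, 1) → index 11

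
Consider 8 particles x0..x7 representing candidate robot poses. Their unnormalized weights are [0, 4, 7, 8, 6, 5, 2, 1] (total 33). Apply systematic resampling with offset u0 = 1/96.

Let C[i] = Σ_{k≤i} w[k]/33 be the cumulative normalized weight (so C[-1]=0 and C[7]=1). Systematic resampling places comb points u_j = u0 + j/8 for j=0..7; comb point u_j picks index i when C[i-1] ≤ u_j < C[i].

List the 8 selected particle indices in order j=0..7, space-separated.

1 2 2 3 3 4 5 5

C = [0, 4/33, 1/3, 19/33, 25/33, 10/11, 32/33, 1]
j=0: u_0=1/96 ∈ [0, 4/33) → index 1
j=1: u_1=13/96 ∈ [4/33, 1/3) → index 2
j=2: u_2=25/96 ∈ [4/33, 1/3) → index 2
j=3: u_3=37/96 ∈ [1/3, 19/33) → index 3
j=4: u_4=49/96 ∈ [1/3, 19/33) → index 3
j=5: u_5=61/96 ∈ [19/33, 25/33) → index 4
j=6: u_6=73/96 ∈ [25/33, 10/11) → index 5
j=7: u_7=85/96 ∈ [25/33, 10/11) → index 5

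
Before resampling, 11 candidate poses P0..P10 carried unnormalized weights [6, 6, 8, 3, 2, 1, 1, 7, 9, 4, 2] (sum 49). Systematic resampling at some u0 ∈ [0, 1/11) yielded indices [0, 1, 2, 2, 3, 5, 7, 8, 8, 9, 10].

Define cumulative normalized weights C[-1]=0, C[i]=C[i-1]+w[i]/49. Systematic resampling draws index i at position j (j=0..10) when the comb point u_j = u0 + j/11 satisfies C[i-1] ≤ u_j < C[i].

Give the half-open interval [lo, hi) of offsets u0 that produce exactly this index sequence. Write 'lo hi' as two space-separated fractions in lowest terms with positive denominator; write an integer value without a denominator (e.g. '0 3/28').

34/539 41/539

C = [6/49, 12/49, 20/49, 23/49, 25/49, 26/49, 27/49, 34/49, 43/49, 47/49, 1]
j=0 picked index 0: u0 ∈ [0, 6/49)
j=1 picked index 1: u0 ∈ [17/539, 83/539)
j=2 picked index 2: u0 ∈ [34/539, 122/539)
j=3 picked index 2: u0 ∈ [-15/539, 73/539)
j=4 picked index 3: u0 ∈ [24/539, 57/539)
j=5 picked index 5: u0 ∈ [30/539, 41/539)
j=6 picked index 7: u0 ∈ [3/539, 80/539)
j=7 picked index 8: u0 ∈ [31/539, 130/539)
j=8 picked index 8: u0 ∈ [-18/539, 81/539)
j=9 picked index 9: u0 ∈ [32/539, 76/539)
j=10 picked index 10: u0 ∈ [27/539, 1/11)
intersection: [34/539, 41/539)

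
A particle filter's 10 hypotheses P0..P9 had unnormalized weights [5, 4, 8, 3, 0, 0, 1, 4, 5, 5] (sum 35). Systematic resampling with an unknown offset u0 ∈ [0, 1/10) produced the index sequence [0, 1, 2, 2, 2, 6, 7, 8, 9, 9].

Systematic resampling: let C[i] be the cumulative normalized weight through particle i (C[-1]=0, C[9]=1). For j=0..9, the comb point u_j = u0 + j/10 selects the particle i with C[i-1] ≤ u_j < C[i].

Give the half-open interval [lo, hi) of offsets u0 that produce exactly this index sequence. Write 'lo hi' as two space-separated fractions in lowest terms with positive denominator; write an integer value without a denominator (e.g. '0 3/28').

1/14 3/35

C = [1/7, 9/35, 17/35, 4/7, 4/7, 4/7, 3/5, 5/7, 6/7, 1]
j=0 picked index 0: u0 ∈ [0, 1/7)
j=1 picked index 1: u0 ∈ [3/70, 11/70)
j=2 picked index 2: u0 ∈ [2/35, 2/7)
j=3 picked index 2: u0 ∈ [-3/70, 13/70)
j=4 picked index 2: u0 ∈ [-1/7, 3/35)
j=5 picked index 6: u0 ∈ [1/14, 1/10)
j=6 picked index 7: u0 ∈ [0, 4/35)
j=7 picked index 8: u0 ∈ [1/70, 11/70)
j=8 picked index 9: u0 ∈ [2/35, 1/5)
j=9 picked index 9: u0 ∈ [-3/70, 1/10)
intersection: [1/14, 3/35)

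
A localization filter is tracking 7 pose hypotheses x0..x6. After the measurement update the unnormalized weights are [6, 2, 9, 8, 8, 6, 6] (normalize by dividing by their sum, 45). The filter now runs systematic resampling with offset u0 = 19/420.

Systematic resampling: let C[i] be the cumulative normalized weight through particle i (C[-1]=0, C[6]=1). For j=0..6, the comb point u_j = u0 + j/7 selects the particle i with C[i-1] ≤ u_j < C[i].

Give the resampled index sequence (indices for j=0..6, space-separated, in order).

0 2 2 3 4 5 6

C = [2/15, 8/45, 17/45, 5/9, 11/15, 13/15, 1]
j=0: u_0=19/420 ∈ [0, 2/15) → index 0
j=1: u_1=79/420 ∈ [8/45, 17/45) → index 2
j=2: u_2=139/420 ∈ [8/45, 17/45) → index 2
j=3: u_3=199/420 ∈ [17/45, 5/9) → index 3
j=4: u_4=37/60 ∈ [5/9, 11/15) → index 4
j=5: u_5=319/420 ∈ [11/15, 13/15) → index 5
j=6: u_6=379/420 ∈ [13/15, 1) → index 6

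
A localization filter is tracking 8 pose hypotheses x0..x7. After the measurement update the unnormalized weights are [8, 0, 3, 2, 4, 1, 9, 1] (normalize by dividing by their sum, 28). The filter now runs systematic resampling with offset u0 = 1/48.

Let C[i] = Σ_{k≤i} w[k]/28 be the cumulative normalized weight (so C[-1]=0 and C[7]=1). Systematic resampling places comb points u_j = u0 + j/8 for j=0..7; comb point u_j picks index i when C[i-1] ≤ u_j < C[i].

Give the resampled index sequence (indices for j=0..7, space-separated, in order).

C = [2/7, 2/7, 11/28, 13/28, 17/28, 9/14, 27/28, 1]
j=0: u_0=1/48 ∈ [0, 2/7) → index 0
j=1: u_1=7/48 ∈ [0, 2/7) → index 0
j=2: u_2=13/48 ∈ [0, 2/7) → index 0
j=3: u_3=19/48 ∈ [11/28, 13/28) → index 3
j=4: u_4=25/48 ∈ [13/28, 17/28) → index 4
j=5: u_5=31/48 ∈ [9/14, 27/28) → index 6
j=6: u_6=37/48 ∈ [9/14, 27/28) → index 6
j=7: u_7=43/48 ∈ [9/14, 27/28) → index 6

0 0 0 3 4 6 6 6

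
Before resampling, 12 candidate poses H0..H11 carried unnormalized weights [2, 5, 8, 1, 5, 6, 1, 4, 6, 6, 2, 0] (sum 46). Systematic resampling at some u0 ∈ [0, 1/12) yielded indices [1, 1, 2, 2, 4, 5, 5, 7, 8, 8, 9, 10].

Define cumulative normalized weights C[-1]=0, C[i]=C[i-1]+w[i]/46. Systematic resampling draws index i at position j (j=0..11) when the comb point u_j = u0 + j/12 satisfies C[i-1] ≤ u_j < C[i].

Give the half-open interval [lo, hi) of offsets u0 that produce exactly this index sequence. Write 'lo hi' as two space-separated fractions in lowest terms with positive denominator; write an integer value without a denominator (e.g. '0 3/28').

1/23 19/276

C = [1/23, 7/46, 15/46, 8/23, 21/46, 27/46, 14/23, 16/23, 19/23, 22/23, 1, 1]
j=0 picked index 1: u0 ∈ [1/23, 7/46)
j=1 picked index 1: u0 ∈ [-11/276, 19/276)
j=2 picked index 2: u0 ∈ [-1/69, 11/69)
j=3 picked index 2: u0 ∈ [-9/92, 7/92)
j=4 picked index 4: u0 ∈ [1/69, 17/138)
j=5 picked index 5: u0 ∈ [11/276, 47/276)
j=6 picked index 5: u0 ∈ [-1/23, 2/23)
j=7 picked index 7: u0 ∈ [7/276, 31/276)
j=8 picked index 8: u0 ∈ [2/69, 11/69)
j=9 picked index 8: u0 ∈ [-5/92, 7/92)
j=10 picked index 9: u0 ∈ [-1/138, 17/138)
j=11 picked index 10: u0 ∈ [11/276, 1/12)
intersection: [1/23, 19/276)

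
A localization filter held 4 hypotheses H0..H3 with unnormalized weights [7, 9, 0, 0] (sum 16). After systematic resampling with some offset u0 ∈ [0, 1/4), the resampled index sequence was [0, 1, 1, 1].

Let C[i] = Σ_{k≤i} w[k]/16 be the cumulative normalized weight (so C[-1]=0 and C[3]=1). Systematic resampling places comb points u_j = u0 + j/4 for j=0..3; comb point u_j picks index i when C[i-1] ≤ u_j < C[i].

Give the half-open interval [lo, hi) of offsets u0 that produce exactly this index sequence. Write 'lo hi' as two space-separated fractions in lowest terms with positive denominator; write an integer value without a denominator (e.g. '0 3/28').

3/16 1/4

C = [7/16, 1, 1, 1]
j=0 picked index 0: u0 ∈ [0, 7/16)
j=1 picked index 1: u0 ∈ [3/16, 3/4)
j=2 picked index 1: u0 ∈ [-1/16, 1/2)
j=3 picked index 1: u0 ∈ [-5/16, 1/4)
intersection: [3/16, 1/4)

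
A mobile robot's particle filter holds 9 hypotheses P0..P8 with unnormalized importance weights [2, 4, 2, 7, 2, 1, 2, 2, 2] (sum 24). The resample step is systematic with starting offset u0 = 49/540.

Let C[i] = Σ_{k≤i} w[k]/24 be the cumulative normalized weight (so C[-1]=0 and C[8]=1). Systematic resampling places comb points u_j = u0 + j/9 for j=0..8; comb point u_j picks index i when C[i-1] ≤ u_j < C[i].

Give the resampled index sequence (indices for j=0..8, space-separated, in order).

1 1 2 3 3 4 6 7 8

C = [1/12, 1/4, 1/3, 5/8, 17/24, 3/4, 5/6, 11/12, 1]
j=0: u_0=49/540 ∈ [1/12, 1/4) → index 1
j=1: u_1=109/540 ∈ [1/12, 1/4) → index 1
j=2: u_2=169/540 ∈ [1/4, 1/3) → index 2
j=3: u_3=229/540 ∈ [1/3, 5/8) → index 3
j=4: u_4=289/540 ∈ [1/3, 5/8) → index 3
j=5: u_5=349/540 ∈ [5/8, 17/24) → index 4
j=6: u_6=409/540 ∈ [3/4, 5/6) → index 6
j=7: u_7=469/540 ∈ [5/6, 11/12) → index 7
j=8: u_8=529/540 ∈ [11/12, 1) → index 8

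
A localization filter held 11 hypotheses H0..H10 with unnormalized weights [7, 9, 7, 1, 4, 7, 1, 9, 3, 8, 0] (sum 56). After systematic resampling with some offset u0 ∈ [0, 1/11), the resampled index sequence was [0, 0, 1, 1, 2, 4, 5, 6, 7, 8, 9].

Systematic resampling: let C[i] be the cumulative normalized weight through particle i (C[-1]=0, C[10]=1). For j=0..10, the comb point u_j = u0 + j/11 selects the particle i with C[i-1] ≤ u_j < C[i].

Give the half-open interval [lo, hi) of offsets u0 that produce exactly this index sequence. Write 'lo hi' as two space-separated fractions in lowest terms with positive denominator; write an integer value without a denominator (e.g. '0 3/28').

C = [1/8, 2/7, 23/56, 3/7, 1/2, 5/8, 9/14, 45/56, 6/7, 1, 1]
j=0 picked index 0: u0 ∈ [0, 1/8)
j=1 picked index 0: u0 ∈ [-1/11, 3/88)
j=2 picked index 1: u0 ∈ [-5/88, 8/77)
j=3 picked index 1: u0 ∈ [-13/88, 1/77)
j=4 picked index 2: u0 ∈ [-6/77, 29/616)
j=5 picked index 4: u0 ∈ [-2/77, 1/22)
j=6 picked index 5: u0 ∈ [-1/22, 7/88)
j=7 picked index 6: u0 ∈ [-1/88, 1/154)
j=8 picked index 7: u0 ∈ [-13/154, 47/616)
j=9 picked index 8: u0 ∈ [-9/616, 3/77)
j=10 picked index 9: u0 ∈ [-4/77, 1/11)
intersection: [0, 1/154)

0 1/154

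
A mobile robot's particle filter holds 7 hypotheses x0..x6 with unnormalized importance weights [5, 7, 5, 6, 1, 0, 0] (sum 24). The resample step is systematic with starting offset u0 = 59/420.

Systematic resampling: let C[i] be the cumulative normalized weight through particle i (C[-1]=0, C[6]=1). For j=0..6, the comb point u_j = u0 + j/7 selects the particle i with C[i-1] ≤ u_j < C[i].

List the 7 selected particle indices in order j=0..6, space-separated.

C = [5/24, 1/2, 17/24, 23/24, 1, 1, 1]
j=0: u_0=59/420 ∈ [0, 5/24) → index 0
j=1: u_1=17/60 ∈ [5/24, 1/2) → index 1
j=2: u_2=179/420 ∈ [5/24, 1/2) → index 1
j=3: u_3=239/420 ∈ [1/2, 17/24) → index 2
j=4: u_4=299/420 ∈ [17/24, 23/24) → index 3
j=5: u_5=359/420 ∈ [17/24, 23/24) → index 3
j=6: u_6=419/420 ∈ [23/24, 1) → index 4

0 1 1 2 3 3 4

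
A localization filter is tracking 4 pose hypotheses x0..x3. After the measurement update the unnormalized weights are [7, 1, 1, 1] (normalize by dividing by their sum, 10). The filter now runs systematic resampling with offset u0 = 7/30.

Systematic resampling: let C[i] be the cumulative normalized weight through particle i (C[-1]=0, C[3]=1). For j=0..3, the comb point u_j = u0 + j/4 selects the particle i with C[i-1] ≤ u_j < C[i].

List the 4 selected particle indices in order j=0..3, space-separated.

0 0 1 3

C = [7/10, 4/5, 9/10, 1]
j=0: u_0=7/30 ∈ [0, 7/10) → index 0
j=1: u_1=29/60 ∈ [0, 7/10) → index 0
j=2: u_2=11/15 ∈ [7/10, 4/5) → index 1
j=3: u_3=59/60 ∈ [9/10, 1) → index 3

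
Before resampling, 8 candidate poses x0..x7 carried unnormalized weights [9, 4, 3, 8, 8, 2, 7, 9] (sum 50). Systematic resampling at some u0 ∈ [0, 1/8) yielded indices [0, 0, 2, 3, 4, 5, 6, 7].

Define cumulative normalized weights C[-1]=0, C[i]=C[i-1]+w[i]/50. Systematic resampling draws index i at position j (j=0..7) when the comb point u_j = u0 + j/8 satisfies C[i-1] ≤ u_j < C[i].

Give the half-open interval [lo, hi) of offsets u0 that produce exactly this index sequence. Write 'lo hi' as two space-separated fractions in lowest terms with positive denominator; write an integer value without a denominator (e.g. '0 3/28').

C = [9/50, 13/50, 8/25, 12/25, 16/25, 17/25, 41/50, 1]
j=0 picked index 0: u0 ∈ [0, 9/50)
j=1 picked index 0: u0 ∈ [-1/8, 11/200)
j=2 picked index 2: u0 ∈ [1/100, 7/100)
j=3 picked index 3: u0 ∈ [-11/200, 21/200)
j=4 picked index 4: u0 ∈ [-1/50, 7/50)
j=5 picked index 5: u0 ∈ [3/200, 11/200)
j=6 picked index 6: u0 ∈ [-7/100, 7/100)
j=7 picked index 7: u0 ∈ [-11/200, 1/8)
intersection: [3/200, 11/200)

3/200 11/200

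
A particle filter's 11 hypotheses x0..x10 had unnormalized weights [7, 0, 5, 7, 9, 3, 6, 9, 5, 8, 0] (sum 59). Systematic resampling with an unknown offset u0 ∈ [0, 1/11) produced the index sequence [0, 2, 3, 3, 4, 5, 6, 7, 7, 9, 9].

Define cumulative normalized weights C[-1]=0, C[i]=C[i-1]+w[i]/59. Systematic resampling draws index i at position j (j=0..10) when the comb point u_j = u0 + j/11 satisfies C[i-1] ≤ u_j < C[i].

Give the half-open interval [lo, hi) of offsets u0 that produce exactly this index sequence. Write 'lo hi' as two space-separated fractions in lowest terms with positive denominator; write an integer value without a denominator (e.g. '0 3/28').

C = [7/59, 7/59, 12/59, 19/59, 28/59, 31/59, 37/59, 46/59, 51/59, 1, 1]
j=0 picked index 0: u0 ∈ [0, 7/59)
j=1 picked index 2: u0 ∈ [18/649, 73/649)
j=2 picked index 3: u0 ∈ [14/649, 91/649)
j=3 picked index 3: u0 ∈ [-45/649, 32/649)
j=4 picked index 4: u0 ∈ [-27/649, 72/649)
j=5 picked index 5: u0 ∈ [13/649, 46/649)
j=6 picked index 6: u0 ∈ [-13/649, 53/649)
j=7 picked index 7: u0 ∈ [-6/649, 93/649)
j=8 picked index 7: u0 ∈ [-65/649, 34/649)
j=9 picked index 9: u0 ∈ [30/649, 2/11)
j=10 picked index 9: u0 ∈ [-29/649, 1/11)
intersection: [30/649, 32/649)

30/649 32/649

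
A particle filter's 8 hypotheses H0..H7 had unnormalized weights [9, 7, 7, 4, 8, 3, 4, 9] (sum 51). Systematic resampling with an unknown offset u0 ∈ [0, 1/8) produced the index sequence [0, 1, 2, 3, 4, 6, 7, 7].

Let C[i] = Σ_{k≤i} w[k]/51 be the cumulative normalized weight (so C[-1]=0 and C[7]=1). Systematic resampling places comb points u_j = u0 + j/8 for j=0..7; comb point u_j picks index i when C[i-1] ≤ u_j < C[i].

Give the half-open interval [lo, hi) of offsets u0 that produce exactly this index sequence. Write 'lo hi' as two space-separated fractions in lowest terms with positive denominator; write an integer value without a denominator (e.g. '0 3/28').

49/408 1/8

C = [3/17, 16/51, 23/51, 9/17, 35/51, 38/51, 14/17, 1]
j=0 picked index 0: u0 ∈ [0, 3/17)
j=1 picked index 1: u0 ∈ [7/136, 77/408)
j=2 picked index 2: u0 ∈ [13/204, 41/204)
j=3 picked index 3: u0 ∈ [31/408, 21/136)
j=4 picked index 4: u0 ∈ [1/34, 19/102)
j=5 picked index 6: u0 ∈ [49/408, 27/136)
j=6 picked index 7: u0 ∈ [5/68, 1/4)
j=7 picked index 7: u0 ∈ [-7/136, 1/8)
intersection: [49/408, 1/8)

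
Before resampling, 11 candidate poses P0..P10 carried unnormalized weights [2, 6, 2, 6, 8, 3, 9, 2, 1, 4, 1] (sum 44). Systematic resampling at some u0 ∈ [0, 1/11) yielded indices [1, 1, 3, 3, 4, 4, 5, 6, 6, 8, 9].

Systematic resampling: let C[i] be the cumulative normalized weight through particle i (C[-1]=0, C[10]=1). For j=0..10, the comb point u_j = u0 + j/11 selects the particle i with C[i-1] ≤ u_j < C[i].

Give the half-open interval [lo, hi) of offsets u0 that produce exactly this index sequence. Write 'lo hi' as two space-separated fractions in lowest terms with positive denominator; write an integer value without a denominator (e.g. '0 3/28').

C = [1/22, 2/11, 5/22, 4/11, 6/11, 27/44, 9/11, 19/22, 39/44, 43/44, 1]
j=0 picked index 1: u0 ∈ [1/22, 2/11)
j=1 picked index 1: u0 ∈ [-1/22, 1/11)
j=2 picked index 3: u0 ∈ [1/22, 2/11)
j=3 picked index 3: u0 ∈ [-1/22, 1/11)
j=4 picked index 4: u0 ∈ [0, 2/11)
j=5 picked index 4: u0 ∈ [-1/11, 1/11)
j=6 picked index 5: u0 ∈ [0, 3/44)
j=7 picked index 6: u0 ∈ [-1/44, 2/11)
j=8 picked index 6: u0 ∈ [-5/44, 1/11)
j=9 picked index 8: u0 ∈ [1/22, 3/44)
j=10 picked index 9: u0 ∈ [-1/44, 3/44)
intersection: [1/22, 3/44)

1/22 3/44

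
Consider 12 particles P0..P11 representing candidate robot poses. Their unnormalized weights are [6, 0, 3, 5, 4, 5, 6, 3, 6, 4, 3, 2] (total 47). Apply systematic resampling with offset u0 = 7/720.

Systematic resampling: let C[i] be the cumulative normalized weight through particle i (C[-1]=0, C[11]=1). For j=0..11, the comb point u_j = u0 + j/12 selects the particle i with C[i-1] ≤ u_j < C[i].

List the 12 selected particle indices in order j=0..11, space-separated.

0 0 2 3 4 5 6 6 7 8 9 10

C = [6/47, 6/47, 9/47, 14/47, 18/47, 23/47, 29/47, 32/47, 38/47, 42/47, 45/47, 1]
j=0: u_0=7/720 ∈ [0, 6/47) → index 0
j=1: u_1=67/720 ∈ [0, 6/47) → index 0
j=2: u_2=127/720 ∈ [6/47, 9/47) → index 2
j=3: u_3=187/720 ∈ [9/47, 14/47) → index 3
j=4: u_4=247/720 ∈ [14/47, 18/47) → index 4
j=5: u_5=307/720 ∈ [18/47, 23/47) → index 5
j=6: u_6=367/720 ∈ [23/47, 29/47) → index 6
j=7: u_7=427/720 ∈ [23/47, 29/47) → index 6
j=8: u_8=487/720 ∈ [29/47, 32/47) → index 7
j=9: u_9=547/720 ∈ [32/47, 38/47) → index 8
j=10: u_10=607/720 ∈ [38/47, 42/47) → index 9
j=11: u_11=667/720 ∈ [42/47, 45/47) → index 10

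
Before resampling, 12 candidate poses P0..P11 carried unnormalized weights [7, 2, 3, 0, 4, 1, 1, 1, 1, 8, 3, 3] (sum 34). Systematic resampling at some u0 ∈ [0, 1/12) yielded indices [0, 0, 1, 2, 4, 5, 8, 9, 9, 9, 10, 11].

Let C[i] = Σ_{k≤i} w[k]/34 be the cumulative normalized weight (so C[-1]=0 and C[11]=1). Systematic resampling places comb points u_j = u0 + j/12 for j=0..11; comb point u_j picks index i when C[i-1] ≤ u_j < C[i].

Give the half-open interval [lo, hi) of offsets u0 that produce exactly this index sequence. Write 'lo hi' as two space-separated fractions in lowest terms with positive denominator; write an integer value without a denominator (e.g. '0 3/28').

1/17 5/68

C = [7/34, 9/34, 6/17, 6/17, 8/17, 1/2, 9/17, 19/34, 10/17, 14/17, 31/34, 1]
j=0 picked index 0: u0 ∈ [0, 7/34)
j=1 picked index 0: u0 ∈ [-1/12, 25/204)
j=2 picked index 1: u0 ∈ [2/51, 5/51)
j=3 picked index 2: u0 ∈ [1/68, 7/68)
j=4 picked index 4: u0 ∈ [1/51, 7/51)
j=5 picked index 5: u0 ∈ [11/204, 1/12)
j=6 picked index 8: u0 ∈ [1/17, 3/34)
j=7 picked index 9: u0 ∈ [1/204, 49/204)
j=8 picked index 9: u0 ∈ [-4/51, 8/51)
j=9 picked index 9: u0 ∈ [-11/68, 5/68)
j=10 picked index 10: u0 ∈ [-1/102, 4/51)
j=11 picked index 11: u0 ∈ [-1/204, 1/12)
intersection: [1/17, 5/68)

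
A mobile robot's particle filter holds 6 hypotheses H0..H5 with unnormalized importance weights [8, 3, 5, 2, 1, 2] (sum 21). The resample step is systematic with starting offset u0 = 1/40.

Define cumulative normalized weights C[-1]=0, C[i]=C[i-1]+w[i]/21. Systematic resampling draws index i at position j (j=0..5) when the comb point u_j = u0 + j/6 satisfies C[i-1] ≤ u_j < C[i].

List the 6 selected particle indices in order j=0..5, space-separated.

0 0 0 2 2 4

C = [8/21, 11/21, 16/21, 6/7, 19/21, 1]
j=0: u_0=1/40 ∈ [0, 8/21) → index 0
j=1: u_1=23/120 ∈ [0, 8/21) → index 0
j=2: u_2=43/120 ∈ [0, 8/21) → index 0
j=3: u_3=21/40 ∈ [11/21, 16/21) → index 2
j=4: u_4=83/120 ∈ [11/21, 16/21) → index 2
j=5: u_5=103/120 ∈ [6/7, 19/21) → index 4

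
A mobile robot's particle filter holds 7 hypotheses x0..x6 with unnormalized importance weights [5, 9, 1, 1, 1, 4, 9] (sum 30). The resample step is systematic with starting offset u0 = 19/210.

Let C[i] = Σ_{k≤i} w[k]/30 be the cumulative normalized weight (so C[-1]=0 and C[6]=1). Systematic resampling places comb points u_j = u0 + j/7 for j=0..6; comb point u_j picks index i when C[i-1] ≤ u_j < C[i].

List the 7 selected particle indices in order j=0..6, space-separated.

0 1 1 3 5 6 6

C = [1/6, 7/15, 1/2, 8/15, 17/30, 7/10, 1]
j=0: u_0=19/210 ∈ [0, 1/6) → index 0
j=1: u_1=7/30 ∈ [1/6, 7/15) → index 1
j=2: u_2=79/210 ∈ [1/6, 7/15) → index 1
j=3: u_3=109/210 ∈ [1/2, 8/15) → index 3
j=4: u_4=139/210 ∈ [17/30, 7/10) → index 5
j=5: u_5=169/210 ∈ [7/10, 1) → index 6
j=6: u_6=199/210 ∈ [7/10, 1) → index 6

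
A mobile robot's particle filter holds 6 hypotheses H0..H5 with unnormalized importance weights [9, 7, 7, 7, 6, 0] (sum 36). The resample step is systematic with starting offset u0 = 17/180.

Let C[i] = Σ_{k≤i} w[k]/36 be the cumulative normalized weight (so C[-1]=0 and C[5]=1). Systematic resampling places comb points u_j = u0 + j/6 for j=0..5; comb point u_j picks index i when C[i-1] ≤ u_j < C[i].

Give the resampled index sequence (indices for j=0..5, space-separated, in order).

0 1 1 2 3 4

C = [1/4, 4/9, 23/36, 5/6, 1, 1]
j=0: u_0=17/180 ∈ [0, 1/4) → index 0
j=1: u_1=47/180 ∈ [1/4, 4/9) → index 1
j=2: u_2=77/180 ∈ [1/4, 4/9) → index 1
j=3: u_3=107/180 ∈ [4/9, 23/36) → index 2
j=4: u_4=137/180 ∈ [23/36, 5/6) → index 3
j=5: u_5=167/180 ∈ [5/6, 1) → index 4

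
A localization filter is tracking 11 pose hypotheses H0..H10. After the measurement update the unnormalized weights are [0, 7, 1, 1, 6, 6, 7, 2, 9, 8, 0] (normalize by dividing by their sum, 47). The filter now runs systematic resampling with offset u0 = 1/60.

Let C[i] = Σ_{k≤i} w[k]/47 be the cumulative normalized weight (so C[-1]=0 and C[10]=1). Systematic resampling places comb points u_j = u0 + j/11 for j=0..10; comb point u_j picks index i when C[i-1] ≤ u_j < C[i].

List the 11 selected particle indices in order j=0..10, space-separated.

C = [0, 7/47, 8/47, 9/47, 15/47, 21/47, 28/47, 30/47, 39/47, 1, 1]
j=0: u_0=1/60 ∈ [0, 7/47) → index 1
j=1: u_1=71/660 ∈ [0, 7/47) → index 1
j=2: u_2=131/660 ∈ [9/47, 15/47) → index 4
j=3: u_3=191/660 ∈ [9/47, 15/47) → index 4
j=4: u_4=251/660 ∈ [15/47, 21/47) → index 5
j=5: u_5=311/660 ∈ [21/47, 28/47) → index 6
j=6: u_6=371/660 ∈ [21/47, 28/47) → index 6
j=7: u_7=431/660 ∈ [30/47, 39/47) → index 8
j=8: u_8=491/660 ∈ [30/47, 39/47) → index 8
j=9: u_9=551/660 ∈ [39/47, 1) → index 9
j=10: u_10=611/660 ∈ [39/47, 1) → index 9

1 1 4 4 5 6 6 8 8 9 9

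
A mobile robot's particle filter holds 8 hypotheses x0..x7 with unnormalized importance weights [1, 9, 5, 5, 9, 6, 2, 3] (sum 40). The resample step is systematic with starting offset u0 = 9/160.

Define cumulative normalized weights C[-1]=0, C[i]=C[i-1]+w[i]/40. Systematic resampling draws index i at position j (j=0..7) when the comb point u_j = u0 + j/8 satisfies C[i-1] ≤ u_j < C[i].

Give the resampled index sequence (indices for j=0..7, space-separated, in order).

C = [1/40, 1/4, 3/8, 1/2, 29/40, 7/8, 37/40, 1]
j=0: u_0=9/160 ∈ [1/40, 1/4) → index 1
j=1: u_1=29/160 ∈ [1/40, 1/4) → index 1
j=2: u_2=49/160 ∈ [1/4, 3/8) → index 2
j=3: u_3=69/160 ∈ [3/8, 1/2) → index 3
j=4: u_4=89/160 ∈ [1/2, 29/40) → index 4
j=5: u_5=109/160 ∈ [1/2, 29/40) → index 4
j=6: u_6=129/160 ∈ [29/40, 7/8) → index 5
j=7: u_7=149/160 ∈ [37/40, 1) → index 7

1 1 2 3 4 4 5 7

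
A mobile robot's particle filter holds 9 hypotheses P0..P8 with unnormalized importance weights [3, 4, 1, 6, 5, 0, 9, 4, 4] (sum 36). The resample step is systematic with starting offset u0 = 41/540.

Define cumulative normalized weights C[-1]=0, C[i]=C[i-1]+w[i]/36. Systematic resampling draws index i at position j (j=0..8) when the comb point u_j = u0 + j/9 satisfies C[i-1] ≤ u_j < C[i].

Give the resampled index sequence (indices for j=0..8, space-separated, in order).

0 1 3 4 4 6 6 7 8

C = [1/12, 7/36, 2/9, 7/18, 19/36, 19/36, 7/9, 8/9, 1]
j=0: u_0=41/540 ∈ [0, 1/12) → index 0
j=1: u_1=101/540 ∈ [1/12, 7/36) → index 1
j=2: u_2=161/540 ∈ [2/9, 7/18) → index 3
j=3: u_3=221/540 ∈ [7/18, 19/36) → index 4
j=4: u_4=281/540 ∈ [7/18, 19/36) → index 4
j=5: u_5=341/540 ∈ [19/36, 7/9) → index 6
j=6: u_6=401/540 ∈ [19/36, 7/9) → index 6
j=7: u_7=461/540 ∈ [7/9, 8/9) → index 7
j=8: u_8=521/540 ∈ [8/9, 1) → index 8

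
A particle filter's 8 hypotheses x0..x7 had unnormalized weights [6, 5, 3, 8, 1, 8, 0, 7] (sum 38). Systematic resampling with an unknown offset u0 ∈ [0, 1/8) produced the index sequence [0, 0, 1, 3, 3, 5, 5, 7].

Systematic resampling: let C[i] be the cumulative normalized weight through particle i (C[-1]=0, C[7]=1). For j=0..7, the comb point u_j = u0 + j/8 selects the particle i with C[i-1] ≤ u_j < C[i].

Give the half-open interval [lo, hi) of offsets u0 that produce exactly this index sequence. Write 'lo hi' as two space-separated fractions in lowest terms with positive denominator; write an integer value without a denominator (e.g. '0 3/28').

C = [3/19, 11/38, 7/19, 11/19, 23/38, 31/38, 31/38, 1]
j=0 picked index 0: u0 ∈ [0, 3/19)
j=1 picked index 0: u0 ∈ [-1/8, 5/152)
j=2 picked index 1: u0 ∈ [-7/76, 3/76)
j=3 picked index 3: u0 ∈ [-1/152, 31/152)
j=4 picked index 3: u0 ∈ [-5/38, 3/38)
j=5 picked index 5: u0 ∈ [-3/152, 29/152)
j=6 picked index 5: u0 ∈ [-11/76, 5/76)
j=7 picked index 7: u0 ∈ [-9/152, 1/8)
intersection: [0, 5/152)

0 5/152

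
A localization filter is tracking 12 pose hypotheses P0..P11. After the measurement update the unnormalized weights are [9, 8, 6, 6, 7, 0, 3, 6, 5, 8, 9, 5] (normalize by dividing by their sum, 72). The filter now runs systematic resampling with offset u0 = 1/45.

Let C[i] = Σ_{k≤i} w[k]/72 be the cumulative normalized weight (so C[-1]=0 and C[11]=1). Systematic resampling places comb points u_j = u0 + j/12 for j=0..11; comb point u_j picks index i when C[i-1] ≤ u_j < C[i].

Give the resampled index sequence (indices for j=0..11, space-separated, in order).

C = [1/8, 17/72, 23/72, 29/72, 1/2, 1/2, 13/24, 5/8, 25/36, 29/36, 67/72, 1]
j=0: u_0=1/45 ∈ [0, 1/8) → index 0
j=1: u_1=19/180 ∈ [0, 1/8) → index 0
j=2: u_2=17/90 ∈ [1/8, 17/72) → index 1
j=3: u_3=49/180 ∈ [17/72, 23/72) → index 2
j=4: u_4=16/45 ∈ [23/72, 29/72) → index 3
j=5: u_5=79/180 ∈ [29/72, 1/2) → index 4
j=6: u_6=47/90 ∈ [1/2, 13/24) → index 6
j=7: u_7=109/180 ∈ [13/24, 5/8) → index 7
j=8: u_8=31/45 ∈ [5/8, 25/36) → index 8
j=9: u_9=139/180 ∈ [25/36, 29/36) → index 9
j=10: u_10=77/90 ∈ [29/36, 67/72) → index 10
j=11: u_11=169/180 ∈ [67/72, 1) → index 11

0 0 1 2 3 4 6 7 8 9 10 11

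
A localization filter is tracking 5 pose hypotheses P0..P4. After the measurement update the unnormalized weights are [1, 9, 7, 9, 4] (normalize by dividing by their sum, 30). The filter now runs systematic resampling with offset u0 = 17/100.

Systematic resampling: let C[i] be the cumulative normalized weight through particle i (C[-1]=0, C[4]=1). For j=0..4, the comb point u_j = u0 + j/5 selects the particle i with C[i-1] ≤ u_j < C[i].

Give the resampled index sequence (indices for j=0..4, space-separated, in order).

1 2 3 3 4

C = [1/30, 1/3, 17/30, 13/15, 1]
j=0: u_0=17/100 ∈ [1/30, 1/3) → index 1
j=1: u_1=37/100 ∈ [1/3, 17/30) → index 2
j=2: u_2=57/100 ∈ [17/30, 13/15) → index 3
j=3: u_3=77/100 ∈ [17/30, 13/15) → index 3
j=4: u_4=97/100 ∈ [13/15, 1) → index 4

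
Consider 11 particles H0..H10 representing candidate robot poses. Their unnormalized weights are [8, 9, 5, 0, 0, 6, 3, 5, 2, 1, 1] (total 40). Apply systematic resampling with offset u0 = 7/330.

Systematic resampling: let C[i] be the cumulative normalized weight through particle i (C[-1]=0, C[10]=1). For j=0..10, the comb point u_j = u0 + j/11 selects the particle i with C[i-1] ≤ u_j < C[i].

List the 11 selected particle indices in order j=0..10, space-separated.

0 0 1 1 1 2 5 5 6 7 8

C = [1/5, 17/40, 11/20, 11/20, 11/20, 7/10, 31/40, 9/10, 19/20, 39/40, 1]
j=0: u_0=7/330 ∈ [0, 1/5) → index 0
j=1: u_1=37/330 ∈ [0, 1/5) → index 0
j=2: u_2=67/330 ∈ [1/5, 17/40) → index 1
j=3: u_3=97/330 ∈ [1/5, 17/40) → index 1
j=4: u_4=127/330 ∈ [1/5, 17/40) → index 1
j=5: u_5=157/330 ∈ [17/40, 11/20) → index 2
j=6: u_6=17/30 ∈ [11/20, 7/10) → index 5
j=7: u_7=217/330 ∈ [11/20, 7/10) → index 5
j=8: u_8=247/330 ∈ [7/10, 31/40) → index 6
j=9: u_9=277/330 ∈ [31/40, 9/10) → index 7
j=10: u_10=307/330 ∈ [9/10, 19/20) → index 8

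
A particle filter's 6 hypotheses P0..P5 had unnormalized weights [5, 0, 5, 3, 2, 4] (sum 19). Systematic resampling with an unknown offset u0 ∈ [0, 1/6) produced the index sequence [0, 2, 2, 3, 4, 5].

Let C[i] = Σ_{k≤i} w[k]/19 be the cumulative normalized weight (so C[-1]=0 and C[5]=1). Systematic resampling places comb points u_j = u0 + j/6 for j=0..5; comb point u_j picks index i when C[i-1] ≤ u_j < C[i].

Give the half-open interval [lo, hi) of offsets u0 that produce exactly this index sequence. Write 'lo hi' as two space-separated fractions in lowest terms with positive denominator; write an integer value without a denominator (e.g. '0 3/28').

11/114 7/57

C = [5/19, 5/19, 10/19, 13/19, 15/19, 1]
j=0 picked index 0: u0 ∈ [0, 5/19)
j=1 picked index 2: u0 ∈ [11/114, 41/114)
j=2 picked index 2: u0 ∈ [-4/57, 11/57)
j=3 picked index 3: u0 ∈ [1/38, 7/38)
j=4 picked index 4: u0 ∈ [1/57, 7/57)
j=5 picked index 5: u0 ∈ [-5/114, 1/6)
intersection: [11/114, 7/57)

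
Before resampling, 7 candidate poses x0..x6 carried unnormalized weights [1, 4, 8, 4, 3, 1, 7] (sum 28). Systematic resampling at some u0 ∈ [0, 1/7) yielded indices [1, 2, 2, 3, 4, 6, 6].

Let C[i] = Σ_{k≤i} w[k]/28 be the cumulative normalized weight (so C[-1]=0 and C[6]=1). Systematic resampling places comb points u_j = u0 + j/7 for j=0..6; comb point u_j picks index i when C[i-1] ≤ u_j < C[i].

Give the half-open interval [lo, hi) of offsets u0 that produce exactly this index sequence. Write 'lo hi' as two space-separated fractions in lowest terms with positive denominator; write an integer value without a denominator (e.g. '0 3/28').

1/28 1/7

C = [1/28, 5/28, 13/28, 17/28, 5/7, 3/4, 1]
j=0 picked index 1: u0 ∈ [1/28, 5/28)
j=1 picked index 2: u0 ∈ [1/28, 9/28)
j=2 picked index 2: u0 ∈ [-3/28, 5/28)
j=3 picked index 3: u0 ∈ [1/28, 5/28)
j=4 picked index 4: u0 ∈ [1/28, 1/7)
j=5 picked index 6: u0 ∈ [1/28, 2/7)
j=6 picked index 6: u0 ∈ [-3/28, 1/7)
intersection: [1/28, 1/7)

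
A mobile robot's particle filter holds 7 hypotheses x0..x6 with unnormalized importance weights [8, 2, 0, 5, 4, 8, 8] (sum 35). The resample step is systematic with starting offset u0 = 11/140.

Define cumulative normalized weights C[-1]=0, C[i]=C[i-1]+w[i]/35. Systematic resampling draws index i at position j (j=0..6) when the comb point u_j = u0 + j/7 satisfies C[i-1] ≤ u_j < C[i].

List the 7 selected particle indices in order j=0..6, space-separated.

C = [8/35, 2/7, 2/7, 3/7, 19/35, 27/35, 1]
j=0: u_0=11/140 ∈ [0, 8/35) → index 0
j=1: u_1=31/140 ∈ [0, 8/35) → index 0
j=2: u_2=51/140 ∈ [2/7, 3/7) → index 3
j=3: u_3=71/140 ∈ [3/7, 19/35) → index 4
j=4: u_4=13/20 ∈ [19/35, 27/35) → index 5
j=5: u_5=111/140 ∈ [27/35, 1) → index 6
j=6: u_6=131/140 ∈ [27/35, 1) → index 6

0 0 3 4 5 6 6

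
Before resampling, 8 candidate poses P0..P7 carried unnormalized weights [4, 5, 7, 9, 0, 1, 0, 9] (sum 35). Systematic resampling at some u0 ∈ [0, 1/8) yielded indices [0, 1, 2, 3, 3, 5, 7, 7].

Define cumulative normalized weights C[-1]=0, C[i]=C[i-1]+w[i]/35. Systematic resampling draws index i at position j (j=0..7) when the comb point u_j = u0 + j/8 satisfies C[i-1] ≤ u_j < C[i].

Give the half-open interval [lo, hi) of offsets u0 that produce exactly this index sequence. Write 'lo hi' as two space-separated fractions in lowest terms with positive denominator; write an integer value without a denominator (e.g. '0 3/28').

C = [4/35, 9/35, 16/35, 5/7, 5/7, 26/35, 26/35, 1]
j=0 picked index 0: u0 ∈ [0, 4/35)
j=1 picked index 1: u0 ∈ [-3/280, 37/280)
j=2 picked index 2: u0 ∈ [1/140, 29/140)
j=3 picked index 3: u0 ∈ [23/280, 19/56)
j=4 picked index 3: u0 ∈ [-3/70, 3/14)
j=5 picked index 5: u0 ∈ [5/56, 33/280)
j=6 picked index 7: u0 ∈ [-1/140, 1/4)
j=7 picked index 7: u0 ∈ [-37/280, 1/8)
intersection: [5/56, 4/35)

5/56 4/35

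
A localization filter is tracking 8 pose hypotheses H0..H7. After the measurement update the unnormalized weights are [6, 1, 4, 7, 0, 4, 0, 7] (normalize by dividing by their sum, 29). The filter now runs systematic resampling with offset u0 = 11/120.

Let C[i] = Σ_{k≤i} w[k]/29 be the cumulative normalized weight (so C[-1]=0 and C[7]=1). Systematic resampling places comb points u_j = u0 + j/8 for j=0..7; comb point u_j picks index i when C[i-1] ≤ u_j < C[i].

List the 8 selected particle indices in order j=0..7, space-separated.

C = [6/29, 7/29, 11/29, 18/29, 18/29, 22/29, 22/29, 1]
j=0: u_0=11/120 ∈ [0, 6/29) → index 0
j=1: u_1=13/60 ∈ [6/29, 7/29) → index 1
j=2: u_2=41/120 ∈ [7/29, 11/29) → index 2
j=3: u_3=7/15 ∈ [11/29, 18/29) → index 3
j=4: u_4=71/120 ∈ [11/29, 18/29) → index 3
j=5: u_5=43/60 ∈ [18/29, 22/29) → index 5
j=6: u_6=101/120 ∈ [22/29, 1) → index 7
j=7: u_7=29/30 ∈ [22/29, 1) → index 7

0 1 2 3 3 5 7 7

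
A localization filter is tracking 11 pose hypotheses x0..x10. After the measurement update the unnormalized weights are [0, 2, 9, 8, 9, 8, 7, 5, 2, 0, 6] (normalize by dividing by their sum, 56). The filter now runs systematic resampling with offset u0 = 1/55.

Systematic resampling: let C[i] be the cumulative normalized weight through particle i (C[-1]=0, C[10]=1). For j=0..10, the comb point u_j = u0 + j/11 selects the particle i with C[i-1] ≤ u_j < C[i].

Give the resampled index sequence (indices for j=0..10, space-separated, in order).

1 2 3 3 4 4 5 6 6 7 10

C = [0, 1/28, 11/56, 19/56, 1/2, 9/14, 43/56, 6/7, 25/28, 25/28, 1]
j=0: u_0=1/55 ∈ [0, 1/28) → index 1
j=1: u_1=6/55 ∈ [1/28, 11/56) → index 2
j=2: u_2=1/5 ∈ [11/56, 19/56) → index 3
j=3: u_3=16/55 ∈ [11/56, 19/56) → index 3
j=4: u_4=21/55 ∈ [19/56, 1/2) → index 4
j=5: u_5=26/55 ∈ [19/56, 1/2) → index 4
j=6: u_6=31/55 ∈ [1/2, 9/14) → index 5
j=7: u_7=36/55 ∈ [9/14, 43/56) → index 6
j=8: u_8=41/55 ∈ [9/14, 43/56) → index 6
j=9: u_9=46/55 ∈ [43/56, 6/7) → index 7
j=10: u_10=51/55 ∈ [25/28, 1) → index 10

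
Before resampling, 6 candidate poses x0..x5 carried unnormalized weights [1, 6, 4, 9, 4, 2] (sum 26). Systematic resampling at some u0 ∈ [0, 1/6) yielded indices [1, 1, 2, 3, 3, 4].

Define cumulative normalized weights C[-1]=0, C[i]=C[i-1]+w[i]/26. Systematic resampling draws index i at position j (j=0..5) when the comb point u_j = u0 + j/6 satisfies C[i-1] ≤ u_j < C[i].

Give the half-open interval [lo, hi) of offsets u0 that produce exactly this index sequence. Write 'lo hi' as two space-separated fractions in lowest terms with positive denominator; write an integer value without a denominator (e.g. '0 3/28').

C = [1/26, 7/26, 11/26, 10/13, 12/13, 1]
j=0 picked index 1: u0 ∈ [1/26, 7/26)
j=1 picked index 1: u0 ∈ [-5/39, 4/39)
j=2 picked index 2: u0 ∈ [-5/78, 7/78)
j=3 picked index 3: u0 ∈ [-1/13, 7/26)
j=4 picked index 3: u0 ∈ [-19/78, 4/39)
j=5 picked index 4: u0 ∈ [-5/78, 7/78)
intersection: [1/26, 7/78)

1/26 7/78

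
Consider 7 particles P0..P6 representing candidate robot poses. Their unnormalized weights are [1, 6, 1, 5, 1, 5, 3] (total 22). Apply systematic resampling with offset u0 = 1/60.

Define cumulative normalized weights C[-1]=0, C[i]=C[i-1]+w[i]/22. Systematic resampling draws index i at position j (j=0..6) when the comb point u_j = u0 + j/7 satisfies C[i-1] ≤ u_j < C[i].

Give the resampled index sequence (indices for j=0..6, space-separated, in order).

0 1 1 3 3 5 6

C = [1/22, 7/22, 4/11, 13/22, 7/11, 19/22, 1]
j=0: u_0=1/60 ∈ [0, 1/22) → index 0
j=1: u_1=67/420 ∈ [1/22, 7/22) → index 1
j=2: u_2=127/420 ∈ [1/22, 7/22) → index 1
j=3: u_3=187/420 ∈ [4/11, 13/22) → index 3
j=4: u_4=247/420 ∈ [4/11, 13/22) → index 3
j=5: u_5=307/420 ∈ [7/11, 19/22) → index 5
j=6: u_6=367/420 ∈ [19/22, 1) → index 6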